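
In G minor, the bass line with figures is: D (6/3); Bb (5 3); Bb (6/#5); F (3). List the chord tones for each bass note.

D, F, Bb | Bb, D, F | Bb, D, F#, G | F, A, C

D (6/3): D, F, Bb.
Bb (5/3): Bb, D, F.
Bb (6/#5/3): Bb, D, F#, G.
F (5/3): F, A, C.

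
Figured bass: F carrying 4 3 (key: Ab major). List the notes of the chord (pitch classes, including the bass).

The written figures 4 3 are shorthand for 6/4/3: the 6 is implied.
A third above F in this key is Ab.
A fourth above F in this key is Bb.
A sixth above F in this key is Db.
Together with the bass F, this spells Bb minor seventh in second inversion.

F, Ab, Bb, Db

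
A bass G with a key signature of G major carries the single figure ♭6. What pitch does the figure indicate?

Eb

Counting 5 letter steps above G lands on E; in G major, that letter is E.
The b6 figure lowers it a semitone, giving Eb.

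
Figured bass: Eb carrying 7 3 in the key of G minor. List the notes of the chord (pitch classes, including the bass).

The written figures 7 3 are shorthand for 7/5/3: the 5 is implied.
A third above Eb in this key is G.
A fifth above Eb in this key is Bb.
A seventh above Eb in this key is D.
Together with the bass Eb, this spells Eb major seventh in root position.

Eb, G, Bb, D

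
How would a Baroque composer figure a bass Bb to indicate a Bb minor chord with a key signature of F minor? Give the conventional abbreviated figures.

Bb is the root of Bb minor, so the chord is in root position.
A triad in root position is figured 5/3, conventionally abbreviated (no figures — root-position triad).

no figures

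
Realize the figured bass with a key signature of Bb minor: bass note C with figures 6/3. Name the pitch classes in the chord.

A third above C in this key is Eb.
A sixth above C in this key is Ab.
Together with the bass C, this spells Ab major in first inversion.

C, Eb, Ab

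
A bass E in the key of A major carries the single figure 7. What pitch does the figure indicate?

D

Counting 6 letter steps above E lands on D; in A major, that letter is D.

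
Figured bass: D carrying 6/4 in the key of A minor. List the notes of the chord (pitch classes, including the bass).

D, G, B

A fourth above D in this key is G.
A sixth above D in this key is B.
Together with the bass D, this spells G major in second inversion.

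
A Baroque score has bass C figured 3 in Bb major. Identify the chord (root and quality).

C minor

The figures 3 indicate a triad in root position.
In root position the bass is the root, so the root is C.
The chord tones are C, Eb, G, giving C minor.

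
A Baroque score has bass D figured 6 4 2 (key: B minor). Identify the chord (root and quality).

The figures 6 4 2 indicate a seventh chord in third inversion.
In third inversion the root lies a second above the bass: a second above D in B minor is E.
The chord tones are D, E, G, B, giving E minor seventh.

E minor seventh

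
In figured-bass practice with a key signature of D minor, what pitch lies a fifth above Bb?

F

Counting 4 letter steps above Bb lands on F; in D minor, that letter is F.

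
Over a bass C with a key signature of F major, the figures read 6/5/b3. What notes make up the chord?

C, Eb, G, A

A third above C in this key is E, lowered to Eb by the flat.
A fifth above C in this key is G.
A sixth above C in this key is A.
Together with the bass C, this spells A half-diminished seventh in first inversion.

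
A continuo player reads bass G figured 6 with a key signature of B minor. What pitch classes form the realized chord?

G, B, E

The written figures 6 are shorthand for 6/3: the 3 is implied.
A third above G in this key is B.
A sixth above G in this key is E.
Together with the bass G, this spells E minor in first inversion.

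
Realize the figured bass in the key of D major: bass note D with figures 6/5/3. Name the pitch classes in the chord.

D, F#, A, B

A third above D in this key is F#.
A fifth above D in this key is A.
A sixth above D in this key is B.
Together with the bass D, this spells B minor seventh in first inversion.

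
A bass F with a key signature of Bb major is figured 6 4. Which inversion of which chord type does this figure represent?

triad, second inversion

Intervals of 6/4 above the bass form a triad; the bass is the fifth, so this is second inversion.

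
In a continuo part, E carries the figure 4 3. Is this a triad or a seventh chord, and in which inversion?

seventh chord, second inversion

4 3 is shorthand for 6/4/3.
Intervals of 6/4/3 above the bass form a seventh chord; the bass is the fifth, so this is second inversion.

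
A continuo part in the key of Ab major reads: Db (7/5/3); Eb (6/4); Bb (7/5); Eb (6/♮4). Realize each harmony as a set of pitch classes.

Db (7/5/3): Db, F, Ab, C.
Eb (6/4): Eb, Ab, C.
Bb (7/5/3): Bb, Db, F, Ab.
Eb (6/♮4): Eb, A, C.

Db, F, Ab, C | Eb, Ab, C | Bb, Db, F, Ab | Eb, A, C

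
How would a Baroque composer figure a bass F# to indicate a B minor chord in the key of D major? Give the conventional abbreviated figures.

F# is the fifth of B minor, so the chord is in second inversion.
A triad in second inversion is figured 6/4, conventionally abbreviated 6/4.

6/4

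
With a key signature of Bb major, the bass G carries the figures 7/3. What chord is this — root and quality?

The figures 7/3 indicate a seventh chord in root position.
In root position the bass is the root, so the root is G.
The chord tones are G, Bb, D, F, giving G minor seventh.

G minor seventh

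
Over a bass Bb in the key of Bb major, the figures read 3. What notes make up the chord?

Bb, D, F

The written figures 3 are shorthand for 5/3: the 5 is implied.
A third above Bb in this key is D.
A fifth above Bb in this key is F.
Together with the bass Bb, this spells Bb major in root position.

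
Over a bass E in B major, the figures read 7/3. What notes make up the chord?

E, G#, B, D#

The written figures 7/3 are shorthand for 7/5/3: the 5 is implied.
A third above E in this key is G#.
A fifth above E in this key is B.
A seventh above E in this key is D#.
Together with the bass E, this spells E major seventh in root position.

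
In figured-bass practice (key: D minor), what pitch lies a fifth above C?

G

Counting 4 letter steps above C lands on G; in D minor, that letter is G.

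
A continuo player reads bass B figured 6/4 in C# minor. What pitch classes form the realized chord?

B, E, G#

A fourth above B in this key is E.
A sixth above B in this key is G#.
Together with the bass B, this spells E major in second inversion.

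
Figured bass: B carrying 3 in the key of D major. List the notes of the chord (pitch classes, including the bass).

B, D, F#

The written figures 3 are shorthand for 5/3: the 5 is implied.
A third above B in this key is D.
A fifth above B in this key is F#.
Together with the bass B, this spells B minor in root position.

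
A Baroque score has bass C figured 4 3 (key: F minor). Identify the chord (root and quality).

F minor seventh

The figures 4 3 indicate a seventh chord in second inversion.
In second inversion the root lies a fourth above the bass: a fourth above C in F minor is F.
The chord tones are C, Eb, F, Ab, giving F minor seventh.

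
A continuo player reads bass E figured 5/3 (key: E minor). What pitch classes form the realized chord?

E, G, B

A third above E in this key is G.
A fifth above E in this key is B.
Together with the bass E, this spells E minor in root position.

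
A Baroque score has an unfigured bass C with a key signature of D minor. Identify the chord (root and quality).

An unfigured bass indicates a triad in root position.
In root position the bass is the root, so the root is C.
The chord tones are C, E, G, giving C major.

C major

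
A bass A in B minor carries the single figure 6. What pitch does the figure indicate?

Counting 5 letter steps above A lands on F; in B minor, that letter is F#.

F#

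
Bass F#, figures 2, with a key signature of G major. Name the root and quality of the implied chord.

G major seventh

The figures 2 indicate a seventh chord in third inversion.
In third inversion the root lies a second above the bass: a second above F# in G major is G.
The chord tones are F#, G, B, D, giving G major seventh.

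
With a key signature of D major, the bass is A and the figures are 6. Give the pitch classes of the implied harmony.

A, C#, F#

The written figures 6 are shorthand for 6/3: the 3 is implied.
A third above A in this key is C#.
A sixth above A in this key is F#.
Together with the bass A, this spells F# minor in first inversion.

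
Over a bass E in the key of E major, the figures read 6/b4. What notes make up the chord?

E, Ab, C#

A fourth above E in this key is A, lowered to Ab by the flat.
A sixth above E in this key is C#.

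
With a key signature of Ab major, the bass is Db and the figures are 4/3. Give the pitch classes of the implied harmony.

The written figures 4/3 are shorthand for 6/4/3: the 6 is implied.
A third above Db in this key is F.
A fourth above Db in this key is G.
A sixth above Db in this key is Bb.
Together with the bass Db, this spells G half-diminished seventh in second inversion.

Db, F, G, Bb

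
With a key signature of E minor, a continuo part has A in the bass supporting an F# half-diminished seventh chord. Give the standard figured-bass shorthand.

A is the third of F# half-diminished seventh, so the chord is in first inversion.
A seventh chord in first inversion is figured 6/5/3, conventionally abbreviated 6/5.

6/5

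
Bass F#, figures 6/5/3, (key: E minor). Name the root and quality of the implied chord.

D dominant seventh

The figures 6/5/3 indicate a seventh chord in first inversion.
In first inversion the root lies a sixth above the bass: a sixth above F# in E minor is D.
The chord tones are F#, A, C, D, giving D dominant seventh.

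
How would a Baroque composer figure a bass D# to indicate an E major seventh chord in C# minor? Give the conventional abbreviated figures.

D# is the seventh of E major seventh, so the chord is in third inversion.
A seventh chord in third inversion is figured 6/4/2, conventionally abbreviated 4/2.

4/2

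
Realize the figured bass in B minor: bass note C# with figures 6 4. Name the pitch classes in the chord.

C#, F#, A

A fourth above C# in this key is F#.
A sixth above C# in this key is A.
Together with the bass C#, this spells F# minor in second inversion.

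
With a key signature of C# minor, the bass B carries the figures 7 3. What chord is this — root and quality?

The figures 7 3 indicate a seventh chord in root position.
In root position the bass is the root, so the root is B.
The chord tones are B, D#, F#, A, giving B dominant seventh.

B dominant seventh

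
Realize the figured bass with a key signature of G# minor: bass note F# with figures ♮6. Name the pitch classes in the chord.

The written figures ♮6 are shorthand for 6/3: the 3 is implied.
A third above F# in this key is A#.
A sixth above F# in this key is D#, made natural (D) by the ♮ figure.
Together with the bass F#, this spells D augmented in first inversion.

F#, A#, D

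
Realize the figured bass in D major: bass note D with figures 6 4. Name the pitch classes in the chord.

A fourth above D in this key is G.
A sixth above D in this key is B.
Together with the bass D, this spells G major in second inversion.

D, G, B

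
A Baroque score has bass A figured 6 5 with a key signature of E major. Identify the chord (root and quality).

F# minor seventh

The figures 6 5 indicate a seventh chord in first inversion.
In first inversion the root lies a sixth above the bass: a sixth above A in E major is F#.
The chord tones are A, C#, E, F#, giving F# minor seventh.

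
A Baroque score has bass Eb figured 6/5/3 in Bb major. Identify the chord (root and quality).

C minor seventh

The figures 6/5/3 indicate a seventh chord in first inversion.
In first inversion the root lies a sixth above the bass: a sixth above Eb in Bb major is C.
The chord tones are Eb, G, Bb, C, giving C minor seventh.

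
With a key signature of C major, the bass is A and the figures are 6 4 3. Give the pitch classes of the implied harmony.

A, C, D, F

A third above A in this key is C.
A fourth above A in this key is D.
A sixth above A in this key is F.
Together with the bass A, this spells D minor seventh in second inversion.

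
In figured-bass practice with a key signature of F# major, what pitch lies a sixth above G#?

Counting 5 letter steps above G# lands on E; in F# major, that letter is E#.

E#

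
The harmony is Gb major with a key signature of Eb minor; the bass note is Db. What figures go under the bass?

Db is the fifth of Gb major, so the chord is in second inversion.
A triad in second inversion is figured 6/4, conventionally abbreviated 6/4.

6/4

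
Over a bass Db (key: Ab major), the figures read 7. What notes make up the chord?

Db, F, Ab, C

The written figures 7 are shorthand for 7/5/3: the 5/3 are implied.
A third above Db in this key is F.
A fifth above Db in this key is Ab.
A seventh above Db in this key is C.
Together with the bass Db, this spells Db major seventh in root position.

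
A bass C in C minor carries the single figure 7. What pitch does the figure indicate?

Bb

Counting 6 letter steps above C lands on B; in C minor, that letter is Bb.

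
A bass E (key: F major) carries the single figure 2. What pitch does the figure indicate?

Counting 1 letter step above E lands on F; in F major, that letter is F.

F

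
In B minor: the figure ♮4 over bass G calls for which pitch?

C

Counting 3 letter steps above G lands on C; in B minor, that letter is C#.
The ♮4 figure makes it natural, giving C.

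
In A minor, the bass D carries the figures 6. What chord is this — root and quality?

The figures 6 indicate a triad in first inversion.
In first inversion the root lies a sixth above the bass: a sixth above D in A minor is B.
The chord tones are D, F, B, giving B diminished.

B diminished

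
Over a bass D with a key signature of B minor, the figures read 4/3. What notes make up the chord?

D, F#, G, B

The written figures 4/3 are shorthand for 6/4/3: the 6 is implied.
A third above D in this key is F#.
A fourth above D in this key is G.
A sixth above D in this key is B.
Together with the bass D, this spells G major seventh in second inversion.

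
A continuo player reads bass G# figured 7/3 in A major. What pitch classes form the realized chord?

G#, B, D, F#

The written figures 7/3 are shorthand for 7/5/3: the 5 is implied.
A third above G# in this key is B.
A fifth above G# in this key is D.
A seventh above G# in this key is F#.
Together with the bass G#, this spells G# half-diminished seventh in root position.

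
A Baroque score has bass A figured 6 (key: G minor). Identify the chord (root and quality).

F major

The figures 6 indicate a triad in first inversion.
In first inversion the root lies a sixth above the bass: a sixth above A in G minor is F.
The chord tones are A, C, F, giving F major.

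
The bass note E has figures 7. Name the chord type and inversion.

7 is shorthand for 7/5/3.
Intervals of 7/5/3 above the bass form a seventh chord; the bass is the root, so this is root position.

seventh chord, root position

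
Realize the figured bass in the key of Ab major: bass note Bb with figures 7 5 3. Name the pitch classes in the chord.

Bb, Db, F, Ab

A third above Bb in this key is Db.
A fifth above Bb in this key is F.
A seventh above Bb in this key is Ab.
Together with the bass Bb, this spells Bb minor seventh in root position.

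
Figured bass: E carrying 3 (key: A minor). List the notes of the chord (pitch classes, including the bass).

E, G, B

The written figures 3 are shorthand for 5/3: the 5 is implied.
A third above E in this key is G.
A fifth above E in this key is B.
Together with the bass E, this spells E minor in root position.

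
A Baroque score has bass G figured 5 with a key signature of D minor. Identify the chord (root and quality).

The figures 5 indicate a triad in root position.
In root position the bass is the root, so the root is G.
The chord tones are G, Bb, D, giving G minor.

G minor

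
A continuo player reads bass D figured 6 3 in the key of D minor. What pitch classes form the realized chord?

A third above D in this key is F.
A sixth above D in this key is Bb.
Together with the bass D, this spells Bb major in first inversion.

D, F, Bb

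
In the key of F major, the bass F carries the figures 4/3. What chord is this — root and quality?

Bb major seventh

The figures 4/3 indicate a seventh chord in second inversion.
In second inversion the root lies a fourth above the bass: a fourth above F in F major is Bb.
The chord tones are F, A, Bb, D, giving Bb major seventh.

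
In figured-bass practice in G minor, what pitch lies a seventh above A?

Counting 6 letter steps above A lands on G; in G minor, that letter is G.

G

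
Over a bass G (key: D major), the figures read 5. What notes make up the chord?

The written figures 5 are shorthand for 5/3: the 3 is implied.
A third above G in this key is B.
A fifth above G in this key is D.
Together with the bass G, this spells G major in root position.

G, B, D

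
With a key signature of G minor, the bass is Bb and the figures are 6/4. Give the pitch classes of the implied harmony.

Bb, Eb, G

A fourth above Bb in this key is Eb.
A sixth above Bb in this key is G.
Together with the bass Bb, this spells Eb major in second inversion.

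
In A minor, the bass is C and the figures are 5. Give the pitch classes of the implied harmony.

The written figures 5 are shorthand for 5/3: the 3 is implied.
A third above C in this key is E.
A fifth above C in this key is G.
Together with the bass C, this spells C major in root position.

C, E, G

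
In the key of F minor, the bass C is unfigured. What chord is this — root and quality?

C minor

An unfigured bass indicates a triad in root position.
In root position the bass is the root, so the root is C.
The chord tones are C, Eb, G, giving C minor.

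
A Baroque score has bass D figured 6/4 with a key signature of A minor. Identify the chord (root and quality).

G major

The figures 6/4 indicate a triad in second inversion.
In second inversion the root lies a fourth above the bass: a fourth above D in A minor is G.
The chord tones are D, G, B, giving G major.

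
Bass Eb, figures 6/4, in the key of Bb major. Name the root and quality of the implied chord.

A diminished

The figures 6/4 indicate a triad in second inversion.
In second inversion the root lies a fourth above the bass: a fourth above Eb in Bb major is A.
The chord tones are Eb, A, C, giving A diminished.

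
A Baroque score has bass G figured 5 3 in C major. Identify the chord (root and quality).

G major

The figures 5 3 indicate a triad in root position.
In root position the bass is the root, so the root is G.
The chord tones are G, B, D, giving G major.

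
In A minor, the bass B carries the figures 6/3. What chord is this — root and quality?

G major

The figures 6/3 indicate a triad in first inversion.
In first inversion the root lies a sixth above the bass: a sixth above B in A minor is G.
The chord tones are B, D, G, giving G major.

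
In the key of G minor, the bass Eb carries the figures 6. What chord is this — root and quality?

The figures 6 indicate a triad in first inversion.
In first inversion the root lies a sixth above the bass: a sixth above Eb in G minor is C.
The chord tones are Eb, G, C, giving C minor.

C minor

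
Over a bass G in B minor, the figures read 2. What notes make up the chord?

The written figures 2 are shorthand for 6/4/2: the 6/4 are implied.
A second above G in this key is A.
A fourth above G in this key is C#.
A sixth above G in this key is E.
Together with the bass G, this spells A dominant seventh in third inversion.

G, A, C#, E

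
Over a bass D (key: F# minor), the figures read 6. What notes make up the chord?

The written figures 6 are shorthand for 6/3: the 3 is implied.
A third above D in this key is F#.
A sixth above D in this key is B.
Together with the bass D, this spells B minor in first inversion.

D, F#, B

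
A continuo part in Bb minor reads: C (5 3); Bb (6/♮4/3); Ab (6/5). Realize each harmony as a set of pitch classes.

C (5/3): C, Eb, Gb.
Bb (6/♮4/3): Bb, Db, E, Gb.
Ab (6/5/3): Ab, C, Eb, F.

C, Eb, Gb | Bb, Db, E, Gb | Ab, C, Eb, F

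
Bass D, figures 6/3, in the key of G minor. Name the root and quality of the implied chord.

Bb major

The figures 6/3 indicate a triad in first inversion.
In first inversion the root lies a sixth above the bass: a sixth above D in G minor is Bb.
The chord tones are D, F, Bb, giving Bb major.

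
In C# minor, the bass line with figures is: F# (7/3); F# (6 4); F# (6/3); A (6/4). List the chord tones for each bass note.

F# (7/5/3): F#, A, C#, E.
F# (6/4): F#, B, D#.
F# (6/3): F#, A, D#.
A (6/4): A, D#, F#.

F#, A, C#, E | F#, B, D# | F#, A, D# | A, D#, F#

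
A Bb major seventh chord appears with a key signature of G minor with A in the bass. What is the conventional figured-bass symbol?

A is the seventh of Bb major seventh, so the chord is in third inversion.
A seventh chord in third inversion is figured 6/4/2, conventionally abbreviated 4/2.

4/2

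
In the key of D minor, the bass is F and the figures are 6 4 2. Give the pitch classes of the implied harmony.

F, G, Bb, D

A second above F in this key is G.
A fourth above F in this key is Bb.
A sixth above F in this key is D.
Together with the bass F, this spells G minor seventh in third inversion.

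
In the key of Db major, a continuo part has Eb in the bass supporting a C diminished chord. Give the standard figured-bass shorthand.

6

Eb is the third of C diminished, so the chord is in first inversion.
A triad in first inversion is figured 6/3, conventionally abbreviated 6.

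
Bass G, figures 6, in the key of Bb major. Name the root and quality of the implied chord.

Eb major

The figures 6 indicate a triad in first inversion.
In first inversion the root lies a sixth above the bass: a sixth above G in Bb major is Eb.
The chord tones are G, Bb, Eb, giving Eb major.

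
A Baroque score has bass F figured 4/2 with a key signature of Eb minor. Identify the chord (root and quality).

The figures 4/2 indicate a seventh chord in third inversion.
In third inversion the root lies a second above the bass: a second above F in Eb minor is Gb.
The chord tones are F, Gb, Bb, Db, giving Gb major seventh.

Gb major seventh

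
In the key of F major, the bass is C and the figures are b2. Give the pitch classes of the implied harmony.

The written figures b2 are shorthand for 6/4/2: the 6/4 are implied.
A second above C in this key is D, lowered to Db by the flat.
A fourth above C in this key is F.
A sixth above C in this key is A.
Together with the bass C, this spells Db augmented major seventh in third inversion.

C, Db, F, A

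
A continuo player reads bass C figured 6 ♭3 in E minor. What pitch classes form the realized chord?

C, Eb, A

A third above C in this key is E, lowered to Eb by the flat.
A sixth above C in this key is A.
Together with the bass C, this spells A diminished in first inversion.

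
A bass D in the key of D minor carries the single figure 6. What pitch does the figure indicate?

Counting 5 letter steps above D lands on B; in D minor, that letter is Bb.

Bb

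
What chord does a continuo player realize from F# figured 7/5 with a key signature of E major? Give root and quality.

F# minor seventh

The figures 7/5 indicate a seventh chord in root position.
In root position the bass is the root, so the root is F#.
The chord tones are F#, A, C#, E, giving F# minor seventh.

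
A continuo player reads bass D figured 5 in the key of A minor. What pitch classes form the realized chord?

D, F, A

The written figures 5 are shorthand for 5/3: the 3 is implied.
A third above D in this key is F.
A fifth above D in this key is A.
Together with the bass D, this spells D minor in root position.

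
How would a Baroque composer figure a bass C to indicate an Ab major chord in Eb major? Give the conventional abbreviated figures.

C is the third of Ab major, so the chord is in first inversion.
A triad in first inversion is figured 6/3, conventionally abbreviated 6.

6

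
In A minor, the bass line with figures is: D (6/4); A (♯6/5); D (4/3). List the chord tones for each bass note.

D (6/4): D, G, B.
A (#6/5/3): A, C, E, F#.
D (6/4/3): D, F, G, B.

D, G, B | A, C, E, F# | D, F, G, B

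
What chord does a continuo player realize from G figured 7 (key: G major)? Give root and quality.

G major seventh

The figures 7 indicate a seventh chord in root position.
In root position the bass is the root, so the root is G.
The chord tones are G, B, D, F#, giving G major seventh.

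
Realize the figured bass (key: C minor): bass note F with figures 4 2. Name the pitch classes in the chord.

F, G, Bb, D

The written figures 4 2 are shorthand for 6/4/2: the 6 is implied.
A second above F in this key is G.
A fourth above F in this key is Bb.
A sixth above F in this key is D.
Together with the bass F, this spells G minor seventh in third inversion.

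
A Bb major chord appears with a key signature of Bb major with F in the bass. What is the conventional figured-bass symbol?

F is the fifth of Bb major, so the chord is in second inversion.
A triad in second inversion is figured 6/4, conventionally abbreviated 6/4.

6/4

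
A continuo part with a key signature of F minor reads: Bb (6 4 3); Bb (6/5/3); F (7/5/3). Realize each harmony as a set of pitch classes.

Bb, Db, Eb, G | Bb, Db, F, G | F, Ab, C, Eb

Bb (6/4/3): Bb, Db, Eb, G.
Bb (6/5/3): Bb, Db, F, G.
F (7/5/3): F, Ab, C, Eb.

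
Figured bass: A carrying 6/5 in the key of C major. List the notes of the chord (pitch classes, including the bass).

A, C, E, F

The written figures 6/5 are shorthand for 6/5/3: the 3 is implied.
A third above A in this key is C.
A fifth above A in this key is E.
A sixth above A in this key is F.
Together with the bass A, this spells F major seventh in first inversion.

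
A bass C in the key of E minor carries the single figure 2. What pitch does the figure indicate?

Counting 1 letter step above C lands on D; in E minor, that letter is D.

D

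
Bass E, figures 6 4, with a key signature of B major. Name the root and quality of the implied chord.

A# diminished

The figures 6 4 indicate a triad in second inversion.
In second inversion the root lies a fourth above the bass: a fourth above E in B major is A#.
The chord tones are E, A#, C#, giving A# diminished.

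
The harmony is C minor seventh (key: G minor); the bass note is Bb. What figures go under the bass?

Bb is the seventh of C minor seventh, so the chord is in third inversion.
A seventh chord in third inversion is figured 6/4/2, conventionally abbreviated 4/2.

4/2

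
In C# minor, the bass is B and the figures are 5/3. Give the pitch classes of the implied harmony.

B, D#, F#

A third above B in this key is D#.
A fifth above B in this key is F#.
Together with the bass B, this spells B major in root position.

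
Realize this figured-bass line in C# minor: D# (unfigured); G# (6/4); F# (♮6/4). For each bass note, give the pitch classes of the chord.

D# (5/3): D#, F#, A.
G# (6/4): G#, C#, E.
F# (♮6/4): F#, B, D.

D#, F#, A | G#, C#, E | F#, B, D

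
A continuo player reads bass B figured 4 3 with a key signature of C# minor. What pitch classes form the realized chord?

The written figures 4 3 are shorthand for 6/4/3: the 6 is implied.
A third above B in this key is D#.
A fourth above B in this key is E.
A sixth above B in this key is G#.
Together with the bass B, this spells E major seventh in second inversion.

B, D#, E, G#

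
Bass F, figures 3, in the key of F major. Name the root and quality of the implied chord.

F major

The figures 3 indicate a triad in root position.
In root position the bass is the root, so the root is F.
The chord tones are F, A, C, giving F major.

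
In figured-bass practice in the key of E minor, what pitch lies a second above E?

F#

Counting 1 letter step above E lands on F; in E minor, that letter is F#.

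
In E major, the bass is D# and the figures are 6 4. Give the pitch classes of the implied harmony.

D#, G#, B

A fourth above D# in this key is G#.
A sixth above D# in this key is B.
Together with the bass D#, this spells G# minor in second inversion.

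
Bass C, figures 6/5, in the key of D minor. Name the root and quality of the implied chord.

The figures 6/5 indicate a seventh chord in first inversion.
In first inversion the root lies a sixth above the bass: a sixth above C in D minor is A.
The chord tones are C, E, G, A, giving A minor seventh.

A minor seventh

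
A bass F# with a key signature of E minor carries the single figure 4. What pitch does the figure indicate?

B

Counting 3 letter steps above F# lands on B; in E minor, that letter is B.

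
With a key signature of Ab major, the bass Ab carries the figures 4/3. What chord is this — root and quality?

Db major seventh

The figures 4/3 indicate a seventh chord in second inversion.
In second inversion the root lies a fourth above the bass: a fourth above Ab in Ab major is Db.
The chord tones are Ab, C, Db, F, giving Db major seventh.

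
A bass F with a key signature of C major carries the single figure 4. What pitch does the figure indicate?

Counting 3 letter steps above F lands on B; in C major, that letter is B.

B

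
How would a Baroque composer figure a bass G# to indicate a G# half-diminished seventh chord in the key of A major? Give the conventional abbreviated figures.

G# is the root of G# half-diminished seventh, so the chord is in root position.
A seventh chord in root position is figured 7/5/3, conventionally abbreviated 7.

7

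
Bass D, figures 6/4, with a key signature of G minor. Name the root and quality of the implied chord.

G minor

The figures 6/4 indicate a triad in second inversion.
In second inversion the root lies a fourth above the bass: a fourth above D in G minor is G.
The chord tones are D, G, Bb, giving G minor.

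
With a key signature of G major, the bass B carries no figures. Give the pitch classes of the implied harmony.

An unfigured bass implies 5/3.
A third above B in this key is D.
A fifth above B in this key is F#.
Together with the bass B, this spells B minor in root position.

B, D, F#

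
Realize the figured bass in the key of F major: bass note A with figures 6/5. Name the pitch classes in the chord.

The written figures 6/5 are shorthand for 6/5/3: the 3 is implied.
A third above A in this key is C.
A fifth above A in this key is E.
A sixth above A in this key is F.
Together with the bass A, this spells F major seventh in first inversion.

A, C, E, F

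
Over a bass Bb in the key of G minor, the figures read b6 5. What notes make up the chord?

Bb, D, F, Gb

The written figures b6 5 are shorthand for 6/5/3: the 3 is implied.
A third above Bb in this key is D.
A fifth above Bb in this key is F.
A sixth above Bb in this key is G, lowered to Gb by the flat.
Together with the bass Bb, this spells Gb augmented major seventh in first inversion.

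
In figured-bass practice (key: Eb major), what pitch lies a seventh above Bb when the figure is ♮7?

A

Counting 6 letter steps above Bb lands on A; in Eb major, that letter is Ab.
The ♮7 figure makes it natural, giving A.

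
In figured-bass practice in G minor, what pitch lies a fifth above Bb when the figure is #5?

F#

Counting 4 letter steps above Bb lands on F; in G minor, that letter is F.
The #5 figure raises it a semitone, giving F#.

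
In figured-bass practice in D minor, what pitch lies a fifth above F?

Counting 4 letter steps above F lands on C; in D minor, that letter is C.

C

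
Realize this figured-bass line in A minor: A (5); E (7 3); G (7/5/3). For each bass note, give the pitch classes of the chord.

A, C, E | E, G, B, D | G, B, D, F

A (5/3): A, C, E.
E (7/5/3): E, G, B, D.
G (7/5/3): G, B, D, F.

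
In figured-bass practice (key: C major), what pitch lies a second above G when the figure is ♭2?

Ab

Counting 1 letter step above G lands on A; in C major, that letter is A.
The b2 figure lowers it a semitone, giving Ab.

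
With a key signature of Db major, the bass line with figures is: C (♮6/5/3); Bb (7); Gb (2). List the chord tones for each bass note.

C (♮6/5/3): C, Eb, Gb, A.
Bb (7/5/3): Bb, Db, F, Ab.
Gb (6/4/2): Gb, Ab, C, Eb.

C, Eb, Gb, A | Bb, Db, F, Ab | Gb, Ab, C, Eb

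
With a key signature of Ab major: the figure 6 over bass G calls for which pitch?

Counting 5 letter steps above G lands on E; in Ab major, that letter is Eb.

Eb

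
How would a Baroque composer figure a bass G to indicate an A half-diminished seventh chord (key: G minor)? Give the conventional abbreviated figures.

G is the seventh of A half-diminished seventh, so the chord is in third inversion.
A seventh chord in third inversion is figured 6/4/2, conventionally abbreviated 4/2.

4/2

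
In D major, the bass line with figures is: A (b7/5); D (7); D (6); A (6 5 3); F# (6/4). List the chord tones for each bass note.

A (b7/5/3): A, C#, E, Gb.
D (7/5/3): D, F#, A, C#.
D (6/3): D, F#, B.
A (6/5/3): A, C#, E, F#.
F# (6/4): F#, B, D.

A, C#, E, Gb | D, F#, A, C# | D, F#, B | A, C#, E, F# | F#, B, D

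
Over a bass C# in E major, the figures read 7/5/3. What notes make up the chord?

A third above C# in this key is E.
A fifth above C# in this key is G#.
A seventh above C# in this key is B.
Together with the bass C#, this spells C# minor seventh in root position.

C#, E, G#, B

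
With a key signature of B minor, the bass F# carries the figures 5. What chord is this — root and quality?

F# minor

The figures 5 indicate a triad in root position.
In root position the bass is the root, so the root is F#.
The chord tones are F#, A, C#, giving F# minor.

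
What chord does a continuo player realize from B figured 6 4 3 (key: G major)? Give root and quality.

E minor seventh

The figures 6 4 3 indicate a seventh chord in second inversion.
In second inversion the root lies a fourth above the bass: a fourth above B in G major is E.
The chord tones are B, D, E, G, giving E minor seventh.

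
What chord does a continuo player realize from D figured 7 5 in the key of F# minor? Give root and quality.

The figures 7 5 indicate a seventh chord in root position.
In root position the bass is the root, so the root is D.
The chord tones are D, F#, A, C#, giving D major seventh.

D major seventh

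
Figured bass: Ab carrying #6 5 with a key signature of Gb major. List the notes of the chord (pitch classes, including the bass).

The written figures #6 5 are shorthand for 6/5/3: the 3 is implied.
A third above Ab in this key is Cb.
A fifth above Ab in this key is Eb.
A sixth above Ab in this key is F, raised to F# by the sharp.

Ab, Cb, Eb, F#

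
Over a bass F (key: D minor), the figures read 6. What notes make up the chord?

The written figures 6 are shorthand for 6/3: the 3 is implied.
A third above F in this key is A.
A sixth above F in this key is D.
Together with the bass F, this spells D minor in first inversion.

F, A, D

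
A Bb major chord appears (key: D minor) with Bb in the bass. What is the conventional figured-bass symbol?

no figures

Bb is the root of Bb major, so the chord is in root position.
A triad in root position is figured 5/3, conventionally abbreviated (no figures — root-position triad).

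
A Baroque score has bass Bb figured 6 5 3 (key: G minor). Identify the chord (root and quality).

The figures 6 5 3 indicate a seventh chord in first inversion.
In first inversion the root lies a sixth above the bass: a sixth above Bb in G minor is G.
The chord tones are Bb, D, F, G, giving G minor seventh.

G minor seventh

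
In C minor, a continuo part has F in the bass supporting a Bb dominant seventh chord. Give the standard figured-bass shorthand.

4/3

F is the fifth of Bb dominant seventh, so the chord is in second inversion.
A seventh chord in second inversion is figured 6/4/3, conventionally abbreviated 4/3.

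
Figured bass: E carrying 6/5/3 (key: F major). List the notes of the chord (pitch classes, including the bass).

A third above E in this key is G.
A fifth above E in this key is Bb.
A sixth above E in this key is C.
Together with the bass E, this spells C dominant seventh in first inversion.

E, G, Bb, C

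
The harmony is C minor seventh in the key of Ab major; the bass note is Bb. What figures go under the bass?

4/2

Bb is the seventh of C minor seventh, so the chord is in third inversion.
A seventh chord in third inversion is figured 6/4/2, conventionally abbreviated 4/2.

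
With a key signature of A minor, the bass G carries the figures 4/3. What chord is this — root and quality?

The figures 4/3 indicate a seventh chord in second inversion.
In second inversion the root lies a fourth above the bass: a fourth above G in A minor is C.
The chord tones are G, B, C, E, giving C major seventh.

C major seventh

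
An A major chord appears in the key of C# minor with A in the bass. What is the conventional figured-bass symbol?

A is the root of A major, so the chord is in root position.
A triad in root position is figured 5/3, conventionally abbreviated (no figures — root-position triad).

no figures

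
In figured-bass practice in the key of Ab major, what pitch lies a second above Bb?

C

Counting 1 letter step above Bb lands on C; in Ab major, that letter is C.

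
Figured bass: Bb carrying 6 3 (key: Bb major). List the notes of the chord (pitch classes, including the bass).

A third above Bb in this key is D.
A sixth above Bb in this key is G.
Together with the bass Bb, this spells G minor in first inversion.

Bb, D, G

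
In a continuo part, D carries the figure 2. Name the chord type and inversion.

2 is shorthand for 6/4/2.
Intervals of 6/4/2 above the bass form a seventh chord; the bass is the seventh, so this is third inversion.

seventh chord, third inversion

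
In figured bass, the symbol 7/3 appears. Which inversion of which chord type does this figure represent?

seventh chord, root position

7/3 is shorthand for 7/5/3.
Intervals of 7/5/3 above the bass form a seventh chord; the bass is the root, so this is root position.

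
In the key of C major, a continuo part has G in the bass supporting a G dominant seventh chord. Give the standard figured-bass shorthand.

7

G is the root of G dominant seventh, so the chord is in root position.
A seventh chord in root position is figured 7/5/3, conventionally abbreviated 7.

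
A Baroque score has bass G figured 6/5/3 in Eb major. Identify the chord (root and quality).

The figures 6/5/3 indicate a seventh chord in first inversion.
In first inversion the root lies a sixth above the bass: a sixth above G in Eb major is Eb.
The chord tones are G, Bb, D, Eb, giving Eb major seventh.

Eb major seventh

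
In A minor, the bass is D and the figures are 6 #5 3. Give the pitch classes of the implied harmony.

A third above D in this key is F.
A fifth above D in this key is A, raised to A# by the sharp.
A sixth above D in this key is B.

D, F, A#, B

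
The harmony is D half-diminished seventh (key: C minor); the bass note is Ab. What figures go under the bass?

Ab is the fifth of D half-diminished seventh, so the chord is in second inversion.
A seventh chord in second inversion is figured 6/4/3, conventionally abbreviated 4/3.

4/3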